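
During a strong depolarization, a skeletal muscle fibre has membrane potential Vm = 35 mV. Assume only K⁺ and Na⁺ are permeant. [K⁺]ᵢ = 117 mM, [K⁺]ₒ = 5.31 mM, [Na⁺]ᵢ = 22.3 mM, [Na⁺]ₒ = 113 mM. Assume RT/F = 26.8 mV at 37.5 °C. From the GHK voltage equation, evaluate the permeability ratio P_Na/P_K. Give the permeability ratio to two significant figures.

14

Let α = P_Na/P_K. GHK: Vm = 26.8·ln[(Kₒ + α·Naₒ)/(Kᵢ + α·Naᵢ)].
e^(Vm/26.8) = e^(35.0/26.8) = 3.6913
So 3.6913·(Kᵢ + α·Naᵢ) = Kₒ + α·Naₒ → α = (3.6913·117.0 − 5.31) / (113.0 − 3.6913·22.3)
α = (431.9 − 5.31) / (113.0 − 82.32) = 426.6/30.68 = 13.9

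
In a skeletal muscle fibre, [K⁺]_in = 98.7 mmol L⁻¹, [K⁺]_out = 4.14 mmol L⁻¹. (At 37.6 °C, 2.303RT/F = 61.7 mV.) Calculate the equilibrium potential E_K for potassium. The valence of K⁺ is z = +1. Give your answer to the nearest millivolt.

-85 mV

E = (61.7/z) · log₁₀([K⁺]_out/[K⁺]_in) with z = +1.
= (61.7/1) · log₁₀(4.14/98.7) = 61.70 · log₁₀(0.04195)
= 61.70 · (-1.3773) = -84.98 mV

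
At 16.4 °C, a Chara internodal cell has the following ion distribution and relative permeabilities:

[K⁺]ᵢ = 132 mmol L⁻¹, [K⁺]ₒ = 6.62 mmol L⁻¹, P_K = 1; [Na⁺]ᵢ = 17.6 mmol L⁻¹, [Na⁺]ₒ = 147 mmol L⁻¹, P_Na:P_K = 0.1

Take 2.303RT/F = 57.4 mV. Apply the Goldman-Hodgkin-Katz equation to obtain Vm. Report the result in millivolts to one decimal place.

Vm = 57.4 · log₁₀[(Σ P·[cation]ₒ + Σ P·[anion]ᵢ) / (Σ P·[cation]ᵢ + Σ P·[anion]ₒ)]
Numerator = 1×6.62 + 0.1×147 = 21.32
Denominator = 1×132 + 0.1×17.6 = 133.8
Vm = 57.4 · log₁₀(0.15939) = 57.4 × (-0.7975) = -45.78 mV

-45.8 mV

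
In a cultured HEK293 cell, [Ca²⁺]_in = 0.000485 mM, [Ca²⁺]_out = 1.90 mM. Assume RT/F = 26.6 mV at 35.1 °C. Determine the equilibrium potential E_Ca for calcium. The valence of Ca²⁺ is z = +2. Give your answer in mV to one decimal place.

110.0 mV

E = (26.6/z) · ln([Ca²⁺]_out/[Ca²⁺]_in) with z = +2.
= (26.6/2) · ln(1.90/0.000485) = 13.30 · ln(3918)
= 13.30 · (8.2732) = 110.03 mV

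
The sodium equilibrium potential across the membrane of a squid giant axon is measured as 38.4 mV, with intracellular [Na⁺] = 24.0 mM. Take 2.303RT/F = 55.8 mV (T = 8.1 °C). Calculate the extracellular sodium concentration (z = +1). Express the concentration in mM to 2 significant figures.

Nernst: E = (55.8/1) · log₁₀([out]/[in]), so log₁₀([out]/[in]) = 38.4 × 1 / 55.8 = 0.6882.
[out]/[in] = 10^(0.6882) = 4.877.
[out] = 4.877 × 24.0 = 117.1 mM.

120 mM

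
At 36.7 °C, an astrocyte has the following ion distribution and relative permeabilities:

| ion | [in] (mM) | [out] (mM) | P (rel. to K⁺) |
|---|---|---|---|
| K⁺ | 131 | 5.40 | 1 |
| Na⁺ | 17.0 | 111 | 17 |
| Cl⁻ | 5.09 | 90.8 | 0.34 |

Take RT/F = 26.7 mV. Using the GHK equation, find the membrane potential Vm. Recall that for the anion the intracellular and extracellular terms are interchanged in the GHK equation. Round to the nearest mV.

38 mV

Vm = 26.7 · ln[(Σ P·[cation]ₒ + Σ P·[anion]ᵢ) / (Σ P·[cation]ᵢ + Σ P·[anion]ₒ)]
Numerator = 1×5.40 + 17×111 + 0.34×5.09 = 1894
Denominator = 1×131 + 17×17.0 + 0.34×90.8 = 450.9
Vm = 26.7 · ln(4.201) = 26.7 × (1.4353) = 38.32 mV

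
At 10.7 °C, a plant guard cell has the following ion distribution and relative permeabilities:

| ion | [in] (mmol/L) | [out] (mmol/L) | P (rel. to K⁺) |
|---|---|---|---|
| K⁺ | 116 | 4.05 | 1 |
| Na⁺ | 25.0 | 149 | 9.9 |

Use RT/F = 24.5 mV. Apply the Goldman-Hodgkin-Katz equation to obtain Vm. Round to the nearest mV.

Vm = 24.5 · ln[(Σ P·[cation]ₒ + Σ P·[anion]ᵢ) / (Σ P·[cation]ᵢ + Σ P·[anion]ₒ)]
Numerator = 1×4.05 + 9.9×149 = 1479
Denominator = 1×116 + 9.9×25.0 = 363.5
Vm = 24.5 · ln(4.0692) = 24.5 × (1.4034) = 34.38 mV

34 mV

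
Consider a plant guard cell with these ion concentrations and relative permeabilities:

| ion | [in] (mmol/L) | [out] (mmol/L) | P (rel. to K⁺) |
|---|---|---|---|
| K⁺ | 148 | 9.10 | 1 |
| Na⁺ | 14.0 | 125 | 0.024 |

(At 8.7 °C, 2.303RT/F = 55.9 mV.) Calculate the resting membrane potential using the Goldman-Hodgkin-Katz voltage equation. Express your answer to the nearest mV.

-61 mV

Vm = 55.9 · log₁₀[(Σ P·[cation]ₒ + Σ P·[anion]ᵢ) / (Σ P·[cation]ᵢ + Σ P·[anion]ₒ)]
Numerator = 1×9.10 + 0.024×125 = 12.1
Denominator = 1×148 + 0.024×14.0 = 148.3
Vm = 55.9 · log₁₀(0.081572) = 55.9 × (-1.0885) = -60.84 mV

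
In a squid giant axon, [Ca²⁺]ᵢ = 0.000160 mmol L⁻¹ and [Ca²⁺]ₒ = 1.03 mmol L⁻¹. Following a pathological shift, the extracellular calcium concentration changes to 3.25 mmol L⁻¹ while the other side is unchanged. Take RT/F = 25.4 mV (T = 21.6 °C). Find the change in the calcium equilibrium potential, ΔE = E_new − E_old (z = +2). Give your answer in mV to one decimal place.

E_old = (25.4/2)·ln(1.03/0.000160) = 111.38 mV
E_new = (25.4/2)·ln(3.25/0.000160) = 125.97 mV
ΔE = 125.97 − (111.38) = 14.59 mV

14.6 mV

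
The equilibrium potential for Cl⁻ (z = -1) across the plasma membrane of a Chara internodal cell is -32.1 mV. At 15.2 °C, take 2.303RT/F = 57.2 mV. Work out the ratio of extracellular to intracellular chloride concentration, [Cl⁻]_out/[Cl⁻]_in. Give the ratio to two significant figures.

3.6

log₁₀([out]/[in]) = E·z/(57.2) = -32.1 × -1 / 57.2 = 0.5612
[out]/[in] = 10^(0.5612) = 3.641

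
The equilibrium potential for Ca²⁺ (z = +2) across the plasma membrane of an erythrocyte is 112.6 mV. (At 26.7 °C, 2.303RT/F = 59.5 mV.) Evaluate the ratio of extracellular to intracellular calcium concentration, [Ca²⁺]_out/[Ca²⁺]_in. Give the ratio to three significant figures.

6090

log₁₀([out]/[in]) = E·z/(59.5) = 112.6 × 2 / 59.5 = 3.7849
[out]/[in] = 10^(3.7849) = 6094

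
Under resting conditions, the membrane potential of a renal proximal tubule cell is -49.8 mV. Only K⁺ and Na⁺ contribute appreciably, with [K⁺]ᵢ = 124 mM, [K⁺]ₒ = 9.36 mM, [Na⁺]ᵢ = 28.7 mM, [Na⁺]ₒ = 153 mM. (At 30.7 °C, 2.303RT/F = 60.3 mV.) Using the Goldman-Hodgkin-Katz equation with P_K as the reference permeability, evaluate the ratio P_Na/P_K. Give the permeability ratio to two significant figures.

Let α = P_Na/P_K. GHK: Vm = 60.3·log₁₀[(Kₒ + α·Naₒ)/(Kᵢ + α·Naᵢ)].
10^(Vm/60.3) = 10^(-49.8/60.3) = 0.14932
So 0.14932·(Kᵢ + α·Naᵢ) = Kₒ + α·Naₒ → α = (0.14932·124.0 − 9.36) / (153.0 − 0.14932·28.7)
α = (18.52 − 9.36) / (153.0 − 4.286) = 9.156/148.7 = 0.06157

0.062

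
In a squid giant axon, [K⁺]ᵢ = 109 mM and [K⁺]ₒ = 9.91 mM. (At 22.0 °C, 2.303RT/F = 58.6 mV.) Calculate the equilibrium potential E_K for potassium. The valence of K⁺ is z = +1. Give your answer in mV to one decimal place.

-61.0 mV

E = (58.6/z) · log₁₀([K⁺]_out/[K⁺]_in) with z = +1.
= (58.6/1) · log₁₀(9.91/109) = 58.60 · log₁₀(0.09092)
= 58.60 · (-1.0414) = -61.02 mV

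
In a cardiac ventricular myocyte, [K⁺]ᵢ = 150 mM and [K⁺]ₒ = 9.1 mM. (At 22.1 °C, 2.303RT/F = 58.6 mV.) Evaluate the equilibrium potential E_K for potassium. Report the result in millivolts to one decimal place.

E = (58.6/z) · log₁₀([K⁺]_out/[K⁺]_in) with z = +1.
= (58.6/1) · log₁₀(9.1/150) = 58.60 · log₁₀(0.06067)
= 58.60 · (-1.2170) = -71.32 mV

-71.3 mV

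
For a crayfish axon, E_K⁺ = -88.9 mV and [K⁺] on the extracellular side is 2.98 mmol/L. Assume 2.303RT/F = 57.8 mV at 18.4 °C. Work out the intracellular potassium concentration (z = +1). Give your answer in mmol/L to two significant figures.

100 mmol/L

Nernst: E = (57.8/1) · log₁₀([out]/[in]), so log₁₀([out]/[in]) = -88.9 × 1 / 57.8 = -1.5381.
[out]/[in] = 10^(-1.5381) = 0.02897.
[in] = 2.98 / 0.02897 = 102.9 mmol/L.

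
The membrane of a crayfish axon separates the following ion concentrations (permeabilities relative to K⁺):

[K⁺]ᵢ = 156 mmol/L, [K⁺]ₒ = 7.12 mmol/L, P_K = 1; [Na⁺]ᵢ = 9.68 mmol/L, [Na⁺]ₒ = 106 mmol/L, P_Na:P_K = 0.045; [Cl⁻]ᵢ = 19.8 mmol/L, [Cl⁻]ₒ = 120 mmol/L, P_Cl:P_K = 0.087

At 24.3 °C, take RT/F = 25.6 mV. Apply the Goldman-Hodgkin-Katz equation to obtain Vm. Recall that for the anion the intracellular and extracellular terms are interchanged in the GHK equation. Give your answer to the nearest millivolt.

Vm = 25.6 · ln[(Σ P·[cation]ₒ + Σ P·[anion]ᵢ) / (Σ P·[cation]ᵢ + Σ P·[anion]ₒ)]
Numerator = 1×7.12 + 0.045×106 + 0.087×19.8 = 13.61
Denominator = 1×156 + 0.045×9.68 + 0.087×120 = 166.9
Vm = 25.6 · ln(0.081573) = 25.6 × (-2.5063) = -64.16 mV

-64 mV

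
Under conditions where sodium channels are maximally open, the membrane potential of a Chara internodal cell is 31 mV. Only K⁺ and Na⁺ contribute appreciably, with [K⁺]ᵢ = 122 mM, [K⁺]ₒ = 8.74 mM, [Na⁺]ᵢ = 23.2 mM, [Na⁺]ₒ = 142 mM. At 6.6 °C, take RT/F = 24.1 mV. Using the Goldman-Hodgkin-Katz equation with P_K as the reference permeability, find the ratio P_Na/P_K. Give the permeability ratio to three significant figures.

7.46

Let α = P_Na/P_K. GHK: Vm = 24.1·ln[(Kₒ + α·Naₒ)/(Kᵢ + α·Naᵢ)].
e^(Vm/24.1) = e^(31.0/24.1) = 3.6194
So 3.6194·(Kᵢ + α·Naᵢ) = Kₒ + α·Naₒ → α = (3.6194·122.0 − 8.74) / (142.0 − 3.6194·23.2)
α = (441.6 − 8.74) / (142.0 − 83.97) = 432.8/58.03 = 7.459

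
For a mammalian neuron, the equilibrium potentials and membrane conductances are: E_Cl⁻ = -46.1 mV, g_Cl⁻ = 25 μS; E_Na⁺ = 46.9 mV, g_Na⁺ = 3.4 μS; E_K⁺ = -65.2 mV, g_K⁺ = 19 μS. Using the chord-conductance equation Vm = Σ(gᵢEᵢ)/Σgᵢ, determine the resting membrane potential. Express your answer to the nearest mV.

Σ gᵢEᵢ = 25·(-46.1) + 3.4·(46.9) + 19·(-65.2) = -2231.84
Σ gᵢ = 25 + 3.4 + 19 = 47.4
Vm = -2231.84 / 47.4 = -47.09 mV

-47 mV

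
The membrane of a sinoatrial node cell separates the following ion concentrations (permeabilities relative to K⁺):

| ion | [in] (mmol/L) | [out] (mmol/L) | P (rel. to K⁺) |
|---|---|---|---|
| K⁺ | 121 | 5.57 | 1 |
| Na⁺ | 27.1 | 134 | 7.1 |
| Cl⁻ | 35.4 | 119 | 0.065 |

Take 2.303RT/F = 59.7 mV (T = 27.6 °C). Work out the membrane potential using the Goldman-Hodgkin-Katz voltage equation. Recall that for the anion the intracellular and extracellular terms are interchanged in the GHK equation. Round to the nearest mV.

Vm = 59.7 · log₁₀[(Σ P·[cation]ₒ + Σ P·[anion]ᵢ) / (Σ P·[cation]ᵢ + Σ P·[anion]ₒ)]
Numerator = 1×5.57 + 7.1×134 + 0.065×35.4 = 959.3
Denominator = 1×121 + 7.1×27.1 + 0.065×119 = 321.1
Vm = 59.7 · log₁₀(2.987) = 59.7 × (0.4752) = 28.37 mV

28 mV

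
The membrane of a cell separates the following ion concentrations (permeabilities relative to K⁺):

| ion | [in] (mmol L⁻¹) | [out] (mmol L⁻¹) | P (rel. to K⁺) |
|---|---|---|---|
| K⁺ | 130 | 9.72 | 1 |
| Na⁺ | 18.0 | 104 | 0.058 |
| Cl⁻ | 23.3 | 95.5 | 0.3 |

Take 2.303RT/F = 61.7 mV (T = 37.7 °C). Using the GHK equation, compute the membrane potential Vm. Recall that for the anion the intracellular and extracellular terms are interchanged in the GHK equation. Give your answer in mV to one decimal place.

Vm = 61.7 · log₁₀[(Σ P·[cation]ₒ + Σ P·[anion]ᵢ) / (Σ P·[cation]ᵢ + Σ P·[anion]ₒ)]
Numerator = 1×9.72 + 0.058×104 + 0.3×23.3 = 22.74
Denominator = 1×130 + 0.058×18.0 + 0.3×95.5 = 159.7
Vm = 61.7 · log₁₀(0.14241) = 61.7 × (-0.8465) = -52.23 mV

-52.2 mV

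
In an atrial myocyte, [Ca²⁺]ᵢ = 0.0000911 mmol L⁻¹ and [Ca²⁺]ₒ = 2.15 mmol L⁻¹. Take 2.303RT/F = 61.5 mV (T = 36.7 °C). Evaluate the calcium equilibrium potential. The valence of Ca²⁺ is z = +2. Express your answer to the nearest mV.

E = (61.5/z) · log₁₀([Ca²⁺]_out/[Ca²⁺]_in) with z = +2.
= (61.5/2) · log₁₀(2.15/0.0000911) = 30.75 · log₁₀(2.36e+04)
= 30.75 · (4.3729) = 134.47 mV

134 mV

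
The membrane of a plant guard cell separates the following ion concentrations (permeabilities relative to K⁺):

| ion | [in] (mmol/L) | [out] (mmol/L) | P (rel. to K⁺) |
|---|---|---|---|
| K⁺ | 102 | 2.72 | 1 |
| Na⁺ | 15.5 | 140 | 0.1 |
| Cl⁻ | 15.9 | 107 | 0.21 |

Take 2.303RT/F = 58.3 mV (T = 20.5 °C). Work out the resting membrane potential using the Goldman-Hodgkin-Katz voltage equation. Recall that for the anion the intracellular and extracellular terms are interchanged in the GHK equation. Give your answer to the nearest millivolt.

-47 mV

Vm = 58.3 · log₁₀[(Σ P·[cation]ₒ + Σ P·[anion]ᵢ) / (Σ P·[cation]ᵢ + Σ P·[anion]ₒ)]
Numerator = 1×2.72 + 0.1×140 + 0.21×15.9 = 20.06
Denominator = 1×102 + 0.1×15.5 + 0.21×107 = 126
Vm = 58.3 · log₁₀(0.15917) = 58.3 × (-0.7981) = -46.53 mV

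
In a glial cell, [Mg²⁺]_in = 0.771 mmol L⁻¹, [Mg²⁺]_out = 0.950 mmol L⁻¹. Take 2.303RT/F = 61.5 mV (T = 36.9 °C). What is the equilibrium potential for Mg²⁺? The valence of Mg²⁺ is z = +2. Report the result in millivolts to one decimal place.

E = (61.5/z) · log₁₀([Mg²⁺]_out/[Mg²⁺]_in) with z = +2.
= (61.5/2) · log₁₀(0.950/0.771) = 30.75 · log₁₀(1.232)
= 30.75 · (0.0907) = 2.79 mV

2.8 mV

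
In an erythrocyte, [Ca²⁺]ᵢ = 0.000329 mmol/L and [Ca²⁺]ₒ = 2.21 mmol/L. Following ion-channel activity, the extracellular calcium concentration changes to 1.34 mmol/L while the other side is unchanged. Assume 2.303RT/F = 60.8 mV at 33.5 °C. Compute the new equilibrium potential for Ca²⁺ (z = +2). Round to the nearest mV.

110 mV

After the shift: [Ca²⁺]_out = 1.34, [Ca²⁺]_in = 0.000329 mmol/L.
E_new = (60.8/2)·log₁₀(1.34/0.000329) = 30.40 · (3.6099) = 109.74 mV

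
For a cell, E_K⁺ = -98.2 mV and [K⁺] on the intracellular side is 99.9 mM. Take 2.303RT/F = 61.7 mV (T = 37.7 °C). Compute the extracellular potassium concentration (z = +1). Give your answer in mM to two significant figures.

Nernst: E = (61.7/1) · log₁₀([out]/[in]), so log₁₀([out]/[in]) = -98.2 × 1 / 61.7 = -1.5916.
[out]/[in] = 10^(-1.5916) = 0.02561.
[out] = 0.02561 × 99.9 = 2.559 mM.

2.6 mM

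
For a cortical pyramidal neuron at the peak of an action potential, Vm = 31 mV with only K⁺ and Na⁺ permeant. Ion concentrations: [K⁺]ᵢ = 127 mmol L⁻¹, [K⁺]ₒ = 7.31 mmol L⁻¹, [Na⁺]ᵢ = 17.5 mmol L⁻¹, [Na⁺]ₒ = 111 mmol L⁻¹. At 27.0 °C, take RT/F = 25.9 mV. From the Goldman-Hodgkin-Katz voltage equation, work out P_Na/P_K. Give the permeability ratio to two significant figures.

7.8

Let α = P_Na/P_K. GHK: Vm = 25.9·ln[(Kₒ + α·Naₒ)/(Kᵢ + α·Naᵢ)].
e^(Vm/25.9) = e^(31.0/25.9) = 3.3099
So 3.3099·(Kᵢ + α·Naᵢ) = Kₒ + α·Naₒ → α = (3.3099·127.0 − 7.31) / (111.0 − 3.3099·17.5)
α = (420.4 − 7.31) / (111.0 − 57.92) = 413/53.08 = 7.782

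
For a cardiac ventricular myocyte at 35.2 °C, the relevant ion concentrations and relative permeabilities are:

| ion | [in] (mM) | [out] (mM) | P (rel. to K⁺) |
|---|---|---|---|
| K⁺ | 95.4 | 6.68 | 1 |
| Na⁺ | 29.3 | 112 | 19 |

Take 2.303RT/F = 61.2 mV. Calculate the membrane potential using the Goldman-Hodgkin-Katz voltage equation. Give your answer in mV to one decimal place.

31.5 mV

Vm = 61.2 · log₁₀[(Σ P·[cation]ₒ + Σ P·[anion]ᵢ) / (Σ P·[cation]ᵢ + Σ P·[anion]ₒ)]
Numerator = 1×6.68 + 19×112 = 2135
Denominator = 1×95.4 + 19×29.3 = 652.1
Vm = 61.2 · log₁₀(3.2735) = 61.2 × (0.5150) = 31.52 mV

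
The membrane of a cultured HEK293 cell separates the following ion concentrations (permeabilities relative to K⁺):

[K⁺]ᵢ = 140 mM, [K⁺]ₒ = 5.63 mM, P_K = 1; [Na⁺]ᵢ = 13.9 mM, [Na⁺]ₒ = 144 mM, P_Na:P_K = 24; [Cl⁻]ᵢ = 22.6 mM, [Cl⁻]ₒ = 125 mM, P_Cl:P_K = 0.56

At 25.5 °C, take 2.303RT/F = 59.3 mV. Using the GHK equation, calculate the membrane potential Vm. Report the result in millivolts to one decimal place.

Vm = 59.3 · log₁₀[(Σ P·[cation]ₒ + Σ P·[anion]ᵢ) / (Σ P·[cation]ᵢ + Σ P·[anion]ₒ)]
Numerator = 1×5.63 + 24×144 + 0.56×22.6 = 3474
Denominator = 1×140 + 24×13.9 + 0.56×125 = 543.6
Vm = 59.3 · log₁₀(6.3913) = 59.3 × (0.8056) = 47.77 mV

47.8 mV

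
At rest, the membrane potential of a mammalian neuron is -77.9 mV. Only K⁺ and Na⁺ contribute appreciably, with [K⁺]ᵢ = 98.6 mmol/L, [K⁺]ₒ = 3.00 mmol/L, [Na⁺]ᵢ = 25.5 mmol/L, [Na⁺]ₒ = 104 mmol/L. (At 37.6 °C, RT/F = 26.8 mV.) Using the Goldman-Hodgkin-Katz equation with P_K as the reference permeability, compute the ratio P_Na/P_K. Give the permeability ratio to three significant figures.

0.0233

Let α = P_Na/P_K. GHK: Vm = 26.8·ln[(Kₒ + α·Naₒ)/(Kᵢ + α·Naᵢ)].
e^(Vm/26.8) = e^(-77.9/26.8) = 0.054655
So 0.054655·(Kᵢ + α·Naᵢ) = Kₒ + α·Naₒ → α = (0.054655·98.6 − 3.0) / (104.0 − 0.054655·25.5)
α = (5.389 − 3.0) / (104.0 − 1.394) = 2.389/102.6 = 0.02328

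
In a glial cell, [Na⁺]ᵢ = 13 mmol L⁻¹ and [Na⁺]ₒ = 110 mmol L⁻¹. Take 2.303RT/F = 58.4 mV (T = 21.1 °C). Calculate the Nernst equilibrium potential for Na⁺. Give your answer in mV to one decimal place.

E = (58.4/z) · log₁₀([Na⁺]_out/[Na⁺]_in) with z = +1.
= (58.4/1) · log₁₀(110/13) = 58.40 · log₁₀(8.462)
= 58.40 · (0.9274) = 54.16 mV

54.2 mV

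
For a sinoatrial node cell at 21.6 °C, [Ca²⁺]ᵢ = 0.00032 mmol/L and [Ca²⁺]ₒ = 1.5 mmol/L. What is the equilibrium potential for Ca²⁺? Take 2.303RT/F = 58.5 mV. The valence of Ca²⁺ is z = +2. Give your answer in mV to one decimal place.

E = (58.5/z) · log₁₀([Ca²⁺]_out/[Ca²⁺]_in) with z = +2.
= (58.5/2) · log₁₀(1.5/0.00032) = 29.25 · log₁₀(4688)
= 29.25 · (3.6709) = 107.38 mV

107.4 mV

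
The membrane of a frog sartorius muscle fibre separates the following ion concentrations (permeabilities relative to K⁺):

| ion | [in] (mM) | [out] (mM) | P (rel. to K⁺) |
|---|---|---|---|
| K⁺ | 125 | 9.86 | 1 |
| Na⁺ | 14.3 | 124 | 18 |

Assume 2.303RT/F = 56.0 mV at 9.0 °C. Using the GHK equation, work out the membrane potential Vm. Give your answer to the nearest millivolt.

Vm = 56.0 · log₁₀[(Σ P·[cation]ₒ + Σ P·[anion]ᵢ) / (Σ P·[cation]ᵢ + Σ P·[anion]ₒ)]
Numerator = 1×9.86 + 18×124 = 2242
Denominator = 1×125 + 18×14.3 = 382.4
Vm = 56.0 · log₁₀(5.8626) = 56.0 × (0.7681) = 43.01 mV

43 mV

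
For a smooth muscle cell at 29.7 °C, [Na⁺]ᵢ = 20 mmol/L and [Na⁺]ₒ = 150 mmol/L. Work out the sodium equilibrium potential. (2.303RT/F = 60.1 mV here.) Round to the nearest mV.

53 mV

E = (60.1/z) · log₁₀([Na⁺]_out/[Na⁺]_in) with z = +1.
= (60.1/1) · log₁₀(150/20) = 60.10 · log₁₀(7.5)
= 60.10 · (0.8751) = 52.59 mV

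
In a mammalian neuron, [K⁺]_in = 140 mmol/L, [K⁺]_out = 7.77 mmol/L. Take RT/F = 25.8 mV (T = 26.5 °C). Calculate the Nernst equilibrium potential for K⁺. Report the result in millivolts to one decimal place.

E = (25.8/z) · ln([K⁺]_out/[K⁺]_in) with z = +1.
= (25.8/1) · ln(7.77/140) = 25.80 · ln(0.0555)
= 25.80 · (-2.8914) = -74.60 mV

-74.6 mV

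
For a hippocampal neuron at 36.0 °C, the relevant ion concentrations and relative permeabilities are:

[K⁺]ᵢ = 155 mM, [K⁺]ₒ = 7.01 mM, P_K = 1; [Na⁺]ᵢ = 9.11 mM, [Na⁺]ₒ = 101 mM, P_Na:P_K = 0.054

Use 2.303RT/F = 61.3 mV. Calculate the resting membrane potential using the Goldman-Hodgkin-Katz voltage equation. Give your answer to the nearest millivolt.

Vm = 61.3 · log₁₀[(Σ P·[cation]ₒ + Σ P·[anion]ᵢ) / (Σ P·[cation]ᵢ + Σ P·[anion]ₒ)]
Numerator = 1×7.01 + 0.054×101 = 12.46
Denominator = 1×155 + 0.054×9.11 = 155.5
Vm = 61.3 · log₁₀(0.080158) = 61.3 × (-1.0961) = -67.19 mV

-67 mV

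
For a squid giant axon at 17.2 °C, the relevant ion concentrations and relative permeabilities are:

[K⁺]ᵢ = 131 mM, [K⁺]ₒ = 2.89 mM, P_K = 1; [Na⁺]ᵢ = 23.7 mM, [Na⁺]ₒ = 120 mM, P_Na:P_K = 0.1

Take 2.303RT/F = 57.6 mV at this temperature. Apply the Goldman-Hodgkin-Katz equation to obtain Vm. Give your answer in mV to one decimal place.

Vm = 57.6 · log₁₀[(Σ P·[cation]ₒ + Σ P·[anion]ᵢ) / (Σ P·[cation]ᵢ + Σ P·[anion]ₒ)]
Numerator = 1×2.89 + 0.1×120 = 14.89
Denominator = 1×131 + 0.1×23.7 = 133.4
Vm = 57.6 · log₁₀(0.11164) = 57.6 × (-0.9522) = -54.84 mV

-54.8 mV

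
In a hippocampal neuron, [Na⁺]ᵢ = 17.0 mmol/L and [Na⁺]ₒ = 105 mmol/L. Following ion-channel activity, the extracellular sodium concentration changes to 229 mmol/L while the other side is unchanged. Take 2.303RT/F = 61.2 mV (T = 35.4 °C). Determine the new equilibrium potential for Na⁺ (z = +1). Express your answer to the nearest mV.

After the shift: [Na⁺]_out = 229, [Na⁺]_in = 17.0 mmol/L.
E_new = (61.2/1)·log₁₀(229/17.0) = 61.20 · (1.1294) = 69.12 mV

69 mV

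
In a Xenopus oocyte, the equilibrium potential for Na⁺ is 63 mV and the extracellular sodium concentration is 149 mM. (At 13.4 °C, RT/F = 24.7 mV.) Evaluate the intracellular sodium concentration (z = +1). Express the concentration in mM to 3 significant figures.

11.6 mM

Nernst: E = (24.7/1) · ln([out]/[in]), so ln([out]/[in]) = 63.0 × 1 / 24.7 = 2.5506.
[out]/[in] = e^(2.5506) = 12.81.
[in] = 149 / 12.81 = 11.63 mM.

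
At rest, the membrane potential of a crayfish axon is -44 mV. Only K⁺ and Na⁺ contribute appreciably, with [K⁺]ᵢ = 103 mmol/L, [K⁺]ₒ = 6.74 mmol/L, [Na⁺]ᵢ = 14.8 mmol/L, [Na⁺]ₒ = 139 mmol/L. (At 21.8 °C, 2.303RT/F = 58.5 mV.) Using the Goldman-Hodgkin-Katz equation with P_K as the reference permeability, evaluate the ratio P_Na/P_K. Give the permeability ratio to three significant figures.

0.0842

Let α = P_Na/P_K. GHK: Vm = 58.5·log₁₀[(Kₒ + α·Naₒ)/(Kᵢ + α·Naᵢ)].
10^(Vm/58.5) = 10^(-44.0/58.5) = 0.17696
So 0.17696·(Kᵢ + α·Naᵢ) = Kₒ + α·Naₒ → α = (0.17696·103.0 − 6.74) / (139.0 − 0.17696·14.8)
α = (18.23 − 6.74) / (139.0 − 2.619) = 11.49/136.4 = 0.08422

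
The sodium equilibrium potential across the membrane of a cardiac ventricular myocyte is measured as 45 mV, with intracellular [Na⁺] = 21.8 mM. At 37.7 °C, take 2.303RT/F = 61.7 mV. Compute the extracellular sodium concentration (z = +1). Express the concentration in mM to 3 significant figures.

Nernst: E = (61.7/1) · log₁₀([out]/[in]), so log₁₀([out]/[in]) = 45.0 × 1 / 61.7 = 0.7293.
[out]/[in] = 10^(0.7293) = 5.362.
[out] = 5.362 × 21.8 = 116.9 mM.

117 mM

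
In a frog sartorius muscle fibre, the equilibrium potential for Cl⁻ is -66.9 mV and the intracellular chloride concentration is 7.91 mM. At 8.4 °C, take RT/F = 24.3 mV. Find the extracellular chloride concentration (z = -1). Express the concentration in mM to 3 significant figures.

124 mM

Nernst: E = (24.3/-1) · ln([out]/[in]), so ln([out]/[in]) = -66.9 × -1 / 24.3 = 2.7531.
[out]/[in] = e^(2.7531) = 15.69.
[out] = 15.69 × 7.91 = 124.1 mM.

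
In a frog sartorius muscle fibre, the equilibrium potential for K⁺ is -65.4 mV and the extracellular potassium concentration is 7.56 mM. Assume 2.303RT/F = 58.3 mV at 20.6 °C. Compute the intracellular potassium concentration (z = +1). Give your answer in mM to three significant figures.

100 mM

Nernst: E = (58.3/1) · log₁₀([out]/[in]), so log₁₀([out]/[in]) = -65.4 × 1 / 58.3 = -1.1218.
[out]/[in] = 10^(-1.1218) = 0.07555.
[in] = 7.56 / 0.07555 = 100.1 mM.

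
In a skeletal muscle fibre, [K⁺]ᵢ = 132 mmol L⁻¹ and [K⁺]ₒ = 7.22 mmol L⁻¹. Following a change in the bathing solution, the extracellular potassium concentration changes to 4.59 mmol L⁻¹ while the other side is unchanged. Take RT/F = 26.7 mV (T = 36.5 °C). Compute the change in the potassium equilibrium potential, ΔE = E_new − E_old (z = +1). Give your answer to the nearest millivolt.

E_old = (26.7/1)·ln(7.22/132) = -77.59 mV
E_new = (26.7/1)·ln(4.59/132) = -89.68 mV
ΔE = -89.68 − (-77.59) = -12.09 mV

-12 mV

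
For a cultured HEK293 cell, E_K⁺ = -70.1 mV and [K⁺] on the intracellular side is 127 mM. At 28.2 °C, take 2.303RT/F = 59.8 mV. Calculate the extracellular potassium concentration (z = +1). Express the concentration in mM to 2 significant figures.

Nernst: E = (59.8/1) · log₁₀([out]/[in]), so log₁₀([out]/[in]) = -70.1 × 1 / 59.8 = -1.1722.
[out]/[in] = 10^(-1.1722) = 0.06726.
[out] = 0.06726 × 127 = 8.542 mM.

8.5 mM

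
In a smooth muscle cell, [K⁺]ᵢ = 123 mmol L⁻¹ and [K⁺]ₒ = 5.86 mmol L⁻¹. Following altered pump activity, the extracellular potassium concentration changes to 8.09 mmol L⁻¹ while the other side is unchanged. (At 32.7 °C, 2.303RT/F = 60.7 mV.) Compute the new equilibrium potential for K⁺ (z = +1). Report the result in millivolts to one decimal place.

After the shift: [K⁺]_out = 8.09, [K⁺]_in = 123 mmol L⁻¹.
E_new = (60.7/1)·log₁₀(8.09/123) = 60.70 · (-1.1820) = -71.74 mV

-71.7 mV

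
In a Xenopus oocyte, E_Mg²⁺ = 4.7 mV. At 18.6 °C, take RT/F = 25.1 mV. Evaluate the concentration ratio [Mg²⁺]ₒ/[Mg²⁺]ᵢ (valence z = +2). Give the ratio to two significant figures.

ln([out]/[in]) = E·z/(25.1) = 4.7 × 2 / 25.1 = 0.3745
[out]/[in] = e^(0.3745) = 1.454

1.5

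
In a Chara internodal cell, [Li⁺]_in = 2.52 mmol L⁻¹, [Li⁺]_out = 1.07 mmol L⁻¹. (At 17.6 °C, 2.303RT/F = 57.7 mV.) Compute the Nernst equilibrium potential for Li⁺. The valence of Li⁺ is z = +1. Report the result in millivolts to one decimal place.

E = (57.7/z) · log₁₀([Li⁺]_out/[Li⁺]_in) with z = +1.
= (57.7/1) · log₁₀(1.07/2.52) = 57.70 · log₁₀(0.4246)
= 57.70 · (-0.3720) = -21.47 mV

-21.5 mV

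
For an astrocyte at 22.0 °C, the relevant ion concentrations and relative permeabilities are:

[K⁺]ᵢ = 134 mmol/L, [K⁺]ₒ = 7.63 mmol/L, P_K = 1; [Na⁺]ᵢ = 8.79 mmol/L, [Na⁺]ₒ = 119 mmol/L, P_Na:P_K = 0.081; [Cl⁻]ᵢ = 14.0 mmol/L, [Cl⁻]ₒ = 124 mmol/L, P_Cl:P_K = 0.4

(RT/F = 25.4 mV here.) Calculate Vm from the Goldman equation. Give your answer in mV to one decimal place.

Vm = 25.4 · ln[(Σ P·[cation]ₒ + Σ P·[anion]ᵢ) / (Σ P·[cation]ᵢ + Σ P·[anion]ₒ)]
Numerator = 1×7.63 + 0.081×119 + 0.4×14.0 = 22.87
Denominator = 1×134 + 0.081×8.79 + 0.4×124 = 184.3
Vm = 25.4 · ln(0.12408) = 25.4 × (-2.0868) = -53.01 mV

-53.0 mV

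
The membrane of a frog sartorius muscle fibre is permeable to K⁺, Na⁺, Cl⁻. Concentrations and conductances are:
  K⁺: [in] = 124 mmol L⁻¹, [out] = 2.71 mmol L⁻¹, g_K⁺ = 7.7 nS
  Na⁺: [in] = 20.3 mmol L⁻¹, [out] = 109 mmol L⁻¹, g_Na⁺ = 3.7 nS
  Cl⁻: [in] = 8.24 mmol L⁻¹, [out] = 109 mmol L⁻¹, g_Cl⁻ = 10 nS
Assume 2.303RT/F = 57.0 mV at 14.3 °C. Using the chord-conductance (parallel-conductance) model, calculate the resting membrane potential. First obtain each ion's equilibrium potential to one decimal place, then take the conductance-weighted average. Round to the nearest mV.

-57 mV

E_K⁺ = (57.0/1)·log₁₀(2.71/124) = -94.6 mV
E_Na⁺ = (57.0/1)·log₁₀(109/20.3) = 41.6 mV
E_Cl⁻ = (57.0/-1)·log₁₀(109/8.24) = -63.9 mV
Vm = (Σ gᵢEᵢ)/(Σ gᵢ) = (7.7·-94.6 + 3.7·41.6 + 10·-63.9) / (7.7 + 3.7 + 10)
= -1213.50 / 21.4 = -56.71 mV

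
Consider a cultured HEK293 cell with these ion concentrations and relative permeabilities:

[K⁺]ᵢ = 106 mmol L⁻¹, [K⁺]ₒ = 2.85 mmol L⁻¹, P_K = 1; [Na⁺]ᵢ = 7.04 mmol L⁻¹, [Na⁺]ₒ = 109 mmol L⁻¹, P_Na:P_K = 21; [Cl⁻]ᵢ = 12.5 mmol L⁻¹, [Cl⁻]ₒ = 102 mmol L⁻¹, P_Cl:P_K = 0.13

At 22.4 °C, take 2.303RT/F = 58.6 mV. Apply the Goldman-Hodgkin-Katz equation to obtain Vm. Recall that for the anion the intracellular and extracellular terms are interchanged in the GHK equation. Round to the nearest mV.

55 mV

Vm = 58.6 · log₁₀[(Σ P·[cation]ₒ + Σ P·[anion]ᵢ) / (Σ P·[cation]ᵢ + Σ P·[anion]ₒ)]
Numerator = 1×2.85 + 21×109 + 0.13×12.5 = 2293
Denominator = 1×106 + 21×7.04 + 0.13×102 = 267.1
Vm = 58.6 · log₁₀(8.5866) = 58.6 × (0.9338) = 54.72 mV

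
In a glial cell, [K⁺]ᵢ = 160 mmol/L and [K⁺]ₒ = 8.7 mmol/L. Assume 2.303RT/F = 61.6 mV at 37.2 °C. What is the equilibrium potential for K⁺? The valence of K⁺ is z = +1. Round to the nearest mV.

-78 mV

E = (61.6/z) · log₁₀([K⁺]_out/[K⁺]_in) with z = +1.
= (61.6/1) · log₁₀(8.7/160) = 61.60 · log₁₀(0.05437)
= 61.60 · (-1.2646) = -77.90 mV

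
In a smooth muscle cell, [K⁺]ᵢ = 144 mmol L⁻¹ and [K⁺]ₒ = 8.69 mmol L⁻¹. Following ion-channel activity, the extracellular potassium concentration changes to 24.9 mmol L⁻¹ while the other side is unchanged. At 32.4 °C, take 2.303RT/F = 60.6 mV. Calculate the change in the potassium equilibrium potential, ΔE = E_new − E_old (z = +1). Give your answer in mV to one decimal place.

27.7 mV

E_old = (60.6/1)·log₁₀(8.69/144) = -73.89 mV
E_new = (60.6/1)·log₁₀(24.9/144) = -46.19 mV
ΔE = -46.19 − (-73.89) = 27.71 mV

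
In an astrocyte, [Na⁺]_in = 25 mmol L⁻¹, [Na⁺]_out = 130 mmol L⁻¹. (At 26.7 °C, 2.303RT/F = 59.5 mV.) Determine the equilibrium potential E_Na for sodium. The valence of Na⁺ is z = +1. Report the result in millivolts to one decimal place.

42.6 mV

E = (59.5/z) · log₁₀([Na⁺]_out/[Na⁺]_in) with z = +1.
= (59.5/1) · log₁₀(130/25) = 59.50 · log₁₀(5.2)
= 59.50 · (0.7160) = 42.60 mV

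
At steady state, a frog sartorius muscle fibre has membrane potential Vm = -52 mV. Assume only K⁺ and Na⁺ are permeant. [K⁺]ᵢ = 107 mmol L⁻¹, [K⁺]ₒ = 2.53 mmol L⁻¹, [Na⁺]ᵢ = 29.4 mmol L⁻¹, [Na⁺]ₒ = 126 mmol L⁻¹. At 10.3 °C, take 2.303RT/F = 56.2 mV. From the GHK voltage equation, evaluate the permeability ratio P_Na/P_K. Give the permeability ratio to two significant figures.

0.083

Let α = P_Na/P_K. GHK: Vm = 56.2·log₁₀[(Kₒ + α·Naₒ)/(Kᵢ + α·Naᵢ)].
10^(Vm/56.2) = 10^(-52.0/56.2) = 0.11878
So 0.11878·(Kᵢ + α·Naᵢ) = Kₒ + α·Naₒ → α = (0.11878·107.0 − 2.53) / (126.0 − 0.11878·29.4)
α = (12.71 − 2.53) / (126.0 − 3.492) = 10.18/122.5 = 0.08309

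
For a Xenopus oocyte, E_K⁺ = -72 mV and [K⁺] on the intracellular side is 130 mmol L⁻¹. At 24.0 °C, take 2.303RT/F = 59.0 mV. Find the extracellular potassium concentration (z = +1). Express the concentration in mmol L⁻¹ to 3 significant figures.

Nernst: E = (59.0/1) · log₁₀([out]/[in]), so log₁₀([out]/[in]) = -72.0 × 1 / 59.0 = -1.2203.
[out]/[in] = 10^(-1.2203) = 0.06021.
[out] = 0.06021 × 130 = 7.827 mmol L⁻¹.

7.83 mmol L⁻¹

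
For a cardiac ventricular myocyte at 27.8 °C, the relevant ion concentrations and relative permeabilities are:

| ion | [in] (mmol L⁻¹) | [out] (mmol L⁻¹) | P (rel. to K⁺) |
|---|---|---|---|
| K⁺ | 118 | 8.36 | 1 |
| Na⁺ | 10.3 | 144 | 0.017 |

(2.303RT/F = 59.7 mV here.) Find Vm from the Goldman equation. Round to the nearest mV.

Vm = 59.7 · log₁₀[(Σ P·[cation]ₒ + Σ P·[anion]ᵢ) / (Σ P·[cation]ᵢ + Σ P·[anion]ₒ)]
Numerator = 1×8.36 + 0.017×144 = 10.81
Denominator = 1×118 + 0.017×10.3 = 118.2
Vm = 59.7 · log₁₀(0.091458) = 59.7 × (-1.0388) = -62.02 mV

-62 mV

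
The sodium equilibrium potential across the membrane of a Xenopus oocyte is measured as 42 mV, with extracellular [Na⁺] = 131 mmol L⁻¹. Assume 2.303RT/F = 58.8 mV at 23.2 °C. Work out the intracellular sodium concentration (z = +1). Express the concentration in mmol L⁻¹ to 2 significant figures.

Nernst: E = (58.8/1) · log₁₀([out]/[in]), so log₁₀([out]/[in]) = 42.0 × 1 / 58.8 = 0.7143.
[out]/[in] = 10^(0.7143) = 5.179.
[in] = 131 / 5.179 = 25.29 mmol L⁻¹.

25 mmol L⁻¹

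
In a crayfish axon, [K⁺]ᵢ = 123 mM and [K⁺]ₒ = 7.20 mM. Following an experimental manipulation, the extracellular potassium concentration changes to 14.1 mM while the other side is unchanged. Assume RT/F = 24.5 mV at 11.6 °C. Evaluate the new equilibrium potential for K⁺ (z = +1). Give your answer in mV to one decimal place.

-53.1 mV

After the shift: [K⁺]_out = 14.1, [K⁺]_in = 123 mM.
E_new = (24.5/1)·ln(14.1/123) = 24.50 · (-2.1660) = -53.07 mV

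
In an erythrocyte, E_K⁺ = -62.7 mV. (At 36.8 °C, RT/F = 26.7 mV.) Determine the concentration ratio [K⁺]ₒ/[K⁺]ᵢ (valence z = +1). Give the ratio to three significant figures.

ln([out]/[in]) = E·z/(26.7) = -62.7 × 1 / 26.7 = -2.3483
[out]/[in] = e^(-2.3483) = 0.09553

0.0955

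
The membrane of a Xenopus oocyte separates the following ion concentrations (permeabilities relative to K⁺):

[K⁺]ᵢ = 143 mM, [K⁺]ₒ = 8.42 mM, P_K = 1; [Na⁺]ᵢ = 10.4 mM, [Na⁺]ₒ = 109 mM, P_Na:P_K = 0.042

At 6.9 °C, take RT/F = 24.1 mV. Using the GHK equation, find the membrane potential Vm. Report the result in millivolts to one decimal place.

-57.9 mV

Vm = 24.1 · ln[(Σ P·[cation]ₒ + Σ P·[anion]ᵢ) / (Σ P·[cation]ᵢ + Σ P·[anion]ₒ)]
Numerator = 1×8.42 + 0.042×109 = 13
Denominator = 1×143 + 0.042×10.4 = 143.4
Vm = 24.1 · ln(0.090618) = 24.1 × (-2.4011) = -57.87 mV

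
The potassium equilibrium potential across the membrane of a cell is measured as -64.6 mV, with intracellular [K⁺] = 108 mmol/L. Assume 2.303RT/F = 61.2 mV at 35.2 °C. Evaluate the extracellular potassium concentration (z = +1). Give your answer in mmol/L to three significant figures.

Nernst: E = (61.2/1) · log₁₀([out]/[in]), so log₁₀([out]/[in]) = -64.6 × 1 / 61.2 = -1.0556.
[out]/[in] = 10^(-1.0556) = 0.08799.
[out] = 0.08799 × 108 = 9.503 mmol/L.

9.50 mmol/L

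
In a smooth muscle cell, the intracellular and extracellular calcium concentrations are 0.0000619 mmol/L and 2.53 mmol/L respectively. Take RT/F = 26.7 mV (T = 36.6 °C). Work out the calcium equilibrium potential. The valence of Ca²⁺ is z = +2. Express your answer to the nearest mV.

E = (26.7/z) · ln([Ca²⁺]_out/[Ca²⁺]_in) with z = +2.
= (26.7/2) · ln(2.53/0.0000619) = 13.35 · ln(4.087e+04)
= 13.35 · (10.6182) = 141.75 mV

142 mV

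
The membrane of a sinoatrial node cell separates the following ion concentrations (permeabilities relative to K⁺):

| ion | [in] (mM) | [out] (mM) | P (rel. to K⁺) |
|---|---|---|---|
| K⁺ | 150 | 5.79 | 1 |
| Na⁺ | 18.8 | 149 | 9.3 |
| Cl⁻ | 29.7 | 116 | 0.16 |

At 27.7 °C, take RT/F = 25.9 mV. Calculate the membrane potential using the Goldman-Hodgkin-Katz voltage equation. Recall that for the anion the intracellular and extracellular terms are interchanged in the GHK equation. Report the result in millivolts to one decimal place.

36.3 mV

Vm = 25.9 · ln[(Σ P·[cation]ₒ + Σ P·[anion]ᵢ) / (Σ P·[cation]ᵢ + Σ P·[anion]ₒ)]
Numerator = 1×5.79 + 9.3×149 + 0.16×29.7 = 1396
Denominator = 1×150 + 9.3×18.8 + 0.16×116 = 343.4
Vm = 25.9 · ln(4.0659) = 25.9 × (1.4026) = 36.33 mV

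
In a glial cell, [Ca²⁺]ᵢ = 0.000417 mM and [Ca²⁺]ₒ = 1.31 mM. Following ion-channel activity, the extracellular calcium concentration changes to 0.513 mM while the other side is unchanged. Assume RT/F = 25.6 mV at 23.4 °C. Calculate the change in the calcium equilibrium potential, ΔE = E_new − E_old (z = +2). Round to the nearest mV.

-12 mV

E_old = (25.6/2)·ln(1.31/0.000417) = 103.07 mV
E_new = (25.6/2)·ln(0.513/0.000417) = 91.07 mV
ΔE = 91.07 − (103.07) = -12.00 mV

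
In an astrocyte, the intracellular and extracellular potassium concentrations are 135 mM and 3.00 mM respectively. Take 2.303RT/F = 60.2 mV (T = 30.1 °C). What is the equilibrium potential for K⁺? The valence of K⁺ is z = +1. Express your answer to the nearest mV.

E = (60.2/z) · log₁₀([K⁺]_out/[K⁺]_in) with z = +1.
= (60.2/1) · log₁₀(3.00/135) = 60.20 · log₁₀(0.02222)
= 60.20 · (-1.6532) = -99.52 mV

-100 mV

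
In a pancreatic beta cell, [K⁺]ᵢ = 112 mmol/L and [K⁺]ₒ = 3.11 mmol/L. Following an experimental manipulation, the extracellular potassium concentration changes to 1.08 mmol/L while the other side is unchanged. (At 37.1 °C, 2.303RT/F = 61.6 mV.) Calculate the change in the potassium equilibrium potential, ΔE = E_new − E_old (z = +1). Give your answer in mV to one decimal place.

-28.3 mV

E_old = (61.6/1)·log₁₀(3.11/112) = -95.88 mV
E_new = (61.6/1)·log₁₀(1.08/112) = -124.17 mV
ΔE = -124.17 − (-95.88) = -28.30 mV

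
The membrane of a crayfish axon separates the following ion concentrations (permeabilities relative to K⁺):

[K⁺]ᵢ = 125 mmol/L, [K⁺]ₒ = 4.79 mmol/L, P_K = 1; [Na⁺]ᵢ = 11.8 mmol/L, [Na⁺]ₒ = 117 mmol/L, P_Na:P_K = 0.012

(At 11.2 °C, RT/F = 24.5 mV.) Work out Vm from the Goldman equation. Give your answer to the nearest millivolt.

-74 mV

Vm = 24.5 · ln[(Σ P·[cation]ₒ + Σ P·[anion]ᵢ) / (Σ P·[cation]ᵢ + Σ P·[anion]ₒ)]
Numerator = 1×4.79 + 0.012×117 = 6.194
Denominator = 1×125 + 0.012×11.8 = 125.1
Vm = 24.5 · ln(0.049496) = 24.5 × (-3.0059) = -73.64 mV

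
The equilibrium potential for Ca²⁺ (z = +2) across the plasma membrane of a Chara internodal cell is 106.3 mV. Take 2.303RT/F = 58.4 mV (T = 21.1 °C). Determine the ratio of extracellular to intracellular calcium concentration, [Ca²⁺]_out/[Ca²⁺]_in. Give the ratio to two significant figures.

log₁₀([out]/[in]) = E·z/(58.4) = 106.3 × 2 / 58.4 = 3.6404
[out]/[in] = 10^(3.6404) = 4369

4400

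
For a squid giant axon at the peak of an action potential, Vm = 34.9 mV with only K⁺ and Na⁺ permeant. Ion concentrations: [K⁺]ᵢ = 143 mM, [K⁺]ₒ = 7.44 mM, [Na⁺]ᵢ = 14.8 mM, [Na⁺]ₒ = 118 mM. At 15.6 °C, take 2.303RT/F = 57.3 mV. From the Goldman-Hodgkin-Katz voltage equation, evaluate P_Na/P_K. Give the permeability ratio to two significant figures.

Let α = P_Na/P_K. GHK: Vm = 57.3·log₁₀[(Kₒ + α·Naₒ)/(Kᵢ + α·Naᵢ)].
10^(Vm/57.3) = 10^(34.9/57.3) = 4.0651
So 4.0651·(Kᵢ + α·Naᵢ) = Kₒ + α·Naₒ → α = (4.0651·143.0 − 7.44) / (118.0 − 4.0651·14.8)
α = (581.3 − 7.44) / (118.0 − 60.16) = 573.9/57.84 = 9.922

9.9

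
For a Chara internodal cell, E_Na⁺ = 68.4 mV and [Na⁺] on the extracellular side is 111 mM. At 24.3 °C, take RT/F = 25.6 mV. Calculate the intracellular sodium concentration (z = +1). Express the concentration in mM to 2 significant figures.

Nernst: E = (25.6/1) · ln([out]/[in]), so ln([out]/[in]) = 68.4 × 1 / 25.6 = 2.6719.
[out]/[in] = e^(2.6719) = 14.47.
[in] = 111 / 14.47 = 7.673 mM.

7.7 mM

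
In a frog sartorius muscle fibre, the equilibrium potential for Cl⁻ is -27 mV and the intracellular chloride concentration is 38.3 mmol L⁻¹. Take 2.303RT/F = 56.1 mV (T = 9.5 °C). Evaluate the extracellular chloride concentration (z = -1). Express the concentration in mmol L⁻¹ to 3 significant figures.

116 mmol L⁻¹

Nernst: E = (56.1/-1) · log₁₀([out]/[in]), so log₁₀([out]/[in]) = -27.0 × -1 / 56.1 = 0.4813.
[out]/[in] = 10^(0.4813) = 3.029.
[out] = 3.029 × 38.3 = 116 mmol L⁻¹.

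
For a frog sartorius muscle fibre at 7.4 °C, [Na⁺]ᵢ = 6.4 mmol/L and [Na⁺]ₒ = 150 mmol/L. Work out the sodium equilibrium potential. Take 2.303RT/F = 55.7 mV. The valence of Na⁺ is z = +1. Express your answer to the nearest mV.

E = (55.7/z) · log₁₀([Na⁺]_out/[Na⁺]_in) with z = +1.
= (55.7/1) · log₁₀(150/6.4) = 55.70 · log₁₀(23.44)
= 55.70 · (1.3699) = 76.30 mV

76 mV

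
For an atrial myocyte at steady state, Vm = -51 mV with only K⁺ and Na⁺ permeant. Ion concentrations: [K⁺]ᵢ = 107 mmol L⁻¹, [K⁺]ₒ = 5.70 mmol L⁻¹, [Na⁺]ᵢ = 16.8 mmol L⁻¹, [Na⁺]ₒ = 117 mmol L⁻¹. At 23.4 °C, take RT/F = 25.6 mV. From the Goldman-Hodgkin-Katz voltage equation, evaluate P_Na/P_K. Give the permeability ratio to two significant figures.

0.078

Let α = P_Na/P_K. GHK: Vm = 25.6·ln[(Kₒ + α·Naₒ)/(Kᵢ + α·Naᵢ)].
e^(Vm/25.6) = e^(-51.0/25.6) = 0.1364
So 0.1364·(Kᵢ + α·Naᵢ) = Kₒ + α·Naₒ → α = (0.1364·107.0 − 5.7) / (117.0 − 0.1364·16.8)
α = (14.59 − 5.7) / (117.0 − 2.291) = 8.894/114.7 = 0.07754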